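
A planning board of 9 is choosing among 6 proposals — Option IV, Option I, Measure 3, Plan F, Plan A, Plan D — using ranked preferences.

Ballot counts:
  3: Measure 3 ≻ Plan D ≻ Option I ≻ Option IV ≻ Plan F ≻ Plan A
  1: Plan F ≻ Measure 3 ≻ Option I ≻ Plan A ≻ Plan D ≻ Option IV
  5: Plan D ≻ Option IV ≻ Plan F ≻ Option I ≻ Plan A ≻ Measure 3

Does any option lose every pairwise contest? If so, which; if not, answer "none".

Head-to-head results (9 council members):
Option IV vs Option I: Option IV, 5–4.
Option IV vs Measure 3: 5 to 4, Option IV.
Option IV–Plan F: Option IV 8–1.
Option IV vs Plan A: Option IV wins 8–1.
Option IV vs Plan D: Option IV is ranked higher on 0 ballots, Plan D on 9. Plan D wins 9–0.
Option I vs Measure 3: Option I, 5–4.
Option I vs Plan F: Plan F wins 6–3.
Option I vs Plan A: 3+1+5 = 9 for Option I, 0 for Plan A — Option I by 9–0.
Option I vs Plan D: Option I is ranked higher on 1 ballot, Plan D on 8. Plan D wins 8–1.
Measure 3 vs Plan F: Measure 3 preferred on 3 ballots; Plan F wins 6–3.
Measure 3 vs Plan A: Plan A, 5–4.
Measure 3 vs Plan D: Plan D wins 5–4.
Plan F vs Plan A: Plan F wins 9–0.
Plan F vs Plan D: 1 for Plan F, 8 for Plan D — Plan D by 8–1.
Plan A vs Plan D: Plan D, 8–1.
Measure 3 loses to every other option — it is the Condorcet loser.

Measure 3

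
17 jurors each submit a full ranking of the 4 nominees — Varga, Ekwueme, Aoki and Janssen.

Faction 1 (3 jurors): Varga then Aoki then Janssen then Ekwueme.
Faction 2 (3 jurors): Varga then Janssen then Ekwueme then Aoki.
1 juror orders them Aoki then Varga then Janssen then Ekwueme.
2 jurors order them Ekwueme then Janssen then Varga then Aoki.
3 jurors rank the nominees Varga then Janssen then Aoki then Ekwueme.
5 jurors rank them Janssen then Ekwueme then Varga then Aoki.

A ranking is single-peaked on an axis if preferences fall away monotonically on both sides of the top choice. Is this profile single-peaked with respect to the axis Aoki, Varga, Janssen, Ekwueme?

Axis positions: Aoki=1, Varga=2, Janssen=3, Ekwueme=4.
Faction 1 (peak Varga at position 2): ranking walks positions 2-1-3-4, expanding outward from the peak — single-peaked.
Faction 2 (peak Varga at position 2): ranking walks positions 2-3-4-1, expanding outward from the peak — single-peaked.
Faction 3 (peak Aoki at position 1): ranking walks positions 1-2-3-4, expanding outward from the peak — single-peaked.
Faction 4 (peak Ekwueme at position 4): ranking walks positions 4-3-2-1, expanding outward from the peak — single-peaked.
Faction 5 (peak Varga at position 2): ranking walks positions 2-3-1-4, expanding outward from the peak — single-peaked.
Faction 6 (peak Janssen at position 3): ranking walks positions 3-4-2-1, expanding outward from the peak — single-peaked.
Every ranking is single-peaked on this axis.

yes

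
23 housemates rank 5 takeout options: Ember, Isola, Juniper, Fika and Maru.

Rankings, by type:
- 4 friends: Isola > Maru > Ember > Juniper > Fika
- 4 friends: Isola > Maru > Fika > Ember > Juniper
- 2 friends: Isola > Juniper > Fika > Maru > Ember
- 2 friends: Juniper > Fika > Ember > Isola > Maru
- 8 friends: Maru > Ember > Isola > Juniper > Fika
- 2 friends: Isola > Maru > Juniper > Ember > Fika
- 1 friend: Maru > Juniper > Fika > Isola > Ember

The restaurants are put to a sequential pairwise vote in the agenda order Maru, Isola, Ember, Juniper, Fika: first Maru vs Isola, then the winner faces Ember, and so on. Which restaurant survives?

Isola

Round 1: Maru vs Isola — 9–14, Isola advances.
Round 2: Isola vs Ember — 13–10, Isola advances.
Round 3: Isola vs Juniper — 20–3, Isola advances.
Round 4: Isola vs Fika — 20–3, Isola advances.
The agenda winner is Isola.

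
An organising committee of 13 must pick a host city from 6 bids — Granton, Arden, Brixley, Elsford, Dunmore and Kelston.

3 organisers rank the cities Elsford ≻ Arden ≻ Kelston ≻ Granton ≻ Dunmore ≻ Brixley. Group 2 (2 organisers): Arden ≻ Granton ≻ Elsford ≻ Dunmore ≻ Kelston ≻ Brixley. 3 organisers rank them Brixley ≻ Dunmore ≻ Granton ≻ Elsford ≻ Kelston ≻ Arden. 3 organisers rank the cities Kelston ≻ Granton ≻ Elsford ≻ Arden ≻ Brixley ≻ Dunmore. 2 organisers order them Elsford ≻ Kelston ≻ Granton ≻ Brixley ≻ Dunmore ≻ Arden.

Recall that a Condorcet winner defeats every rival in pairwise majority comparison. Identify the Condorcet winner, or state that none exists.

Check each pair by majority over 13 ballots:
Granton vs Arden: 3+3+2 = 8 for Granton, 5 for Arden — Granton by 8–5.
Granton vs Brixley: Granton wins 10–3.
Granton–Elsford: Granton 8–5.
Granton vs Dunmore: 3+2+3+2 = 10 for Granton, 3 for Dunmore — Granton by 10–3.
Granton vs Kelston: Kelston, 8–5.
Arden vs Brixley: Arden wins 8–5.
Arden vs Elsford: Arden is ranked higher on 2 ballots, Elsford on 11. Elsford wins 11–2.
Arden vs Dunmore: Arden, 8–5.
Arden vs Kelston: Kelston wins 8–5.
Brixley vs Elsford: Elsford wins 10–3.
Brixley–Dunmore: Brixley 8–5.
Brixley vs Kelston: 3 for Brixley, 10 for Kelston — Kelston by 10–3.
Elsford vs Dunmore: Elsford preferred on 3+2+3+2 = 10 ballots; Elsford wins 10–3.
Elsford vs Kelston: 10 to 3, Elsford.
Dunmore vs Kelston: 5 to 8, Kelston.
Each city drops at least one matchup (Granton loses to Kelston; Arden loses to Granton; Brixley loses to Granton; Elsford loses to Granton; Dunmore loses to Granton; Kelston loses to Elsford); the cycle Granton > Elsford > Kelston > Granton rules out a Condorcet winner.

none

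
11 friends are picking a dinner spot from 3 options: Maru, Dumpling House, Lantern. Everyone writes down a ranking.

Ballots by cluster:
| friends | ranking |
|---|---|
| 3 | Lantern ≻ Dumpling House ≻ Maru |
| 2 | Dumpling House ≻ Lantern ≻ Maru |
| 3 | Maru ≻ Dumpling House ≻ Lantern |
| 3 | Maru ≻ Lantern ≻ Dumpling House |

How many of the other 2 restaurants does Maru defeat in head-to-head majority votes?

Maru against each rival (11 friends):
Maru vs Dumpling House: Maru is ranked higher on 3+3 = 6 ballots, Dumpling House on 5. Maru wins 6–5.
Maru vs Lantern: Maru is ranked higher on 3+3 = 6 ballots, Lantern on 5. Maru wins 6–5.
Maru beats Dumpling House, Lantern — 2 pairwise wins.

2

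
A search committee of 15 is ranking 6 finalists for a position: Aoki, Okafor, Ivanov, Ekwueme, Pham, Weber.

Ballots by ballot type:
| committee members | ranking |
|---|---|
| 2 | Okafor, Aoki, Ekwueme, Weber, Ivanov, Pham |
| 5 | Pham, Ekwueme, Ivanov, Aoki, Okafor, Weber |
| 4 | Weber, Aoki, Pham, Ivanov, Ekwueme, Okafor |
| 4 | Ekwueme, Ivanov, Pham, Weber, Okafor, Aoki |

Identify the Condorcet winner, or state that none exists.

Pham

Check each pair by majority over 15 ballots:
Aoki vs Okafor: Aoki is ranked higher on 5+4 = 9 ballots, Okafor on 6. Aoki wins 9–6.
Aoki vs Ivanov: 2+4 = 6 for Aoki, 9 for Ivanov — Ivanov by 9–6.
Aoki vs Ekwueme: 2+4 = 6 for Aoki, 9 for Ekwueme — Ekwueme by 9–6.
Aoki vs Pham: 6 to 9, Pham.
Aoki vs Weber: 2+5 = 7 for Aoki, 8 for Weber — Weber by 8–7.
Okafor vs Ivanov: Okafor is ranked higher on 2 ballots, Ivanov on 13. Ivanov wins 13–2.
Okafor vs Ekwueme: 2 for Okafor, 13 for Ekwueme — Ekwueme by 13–2.
Okafor vs Pham: Okafor preferred on 2 ballots; Pham wins 13–2.
Okafor vs Weber: Okafor is ranked higher on 2+5 = 7 ballots, Weber on 8. Weber wins 8–7.
Ivanov vs Ekwueme: Ivanov is ranked higher on 4 ballots, Ekwueme on 11. Ekwueme wins 11–4.
Ivanov vs Pham: Ivanov preferred on 2+4 = 6 ballots; Pham wins 9–6.
Ivanov vs Weber: Ivanov is ranked higher on 5+4 = 9 ballots, Weber on 6. Ivanov wins 9–6.
Ekwueme vs Pham: 2+4 = 6 for Ekwueme, 9 for Pham — Pham by 9–6.
Ekwueme vs Weber: 2+5+4 = 11 for Ekwueme, 4 for Weber — Ekwueme by 11–4.
Pham vs Weber: Pham is ranked higher on 5+4 = 9 ballots, Weber on 6. Pham wins 9–6.
Pham wins every pairwise contest, so Pham is the Condorcet winner.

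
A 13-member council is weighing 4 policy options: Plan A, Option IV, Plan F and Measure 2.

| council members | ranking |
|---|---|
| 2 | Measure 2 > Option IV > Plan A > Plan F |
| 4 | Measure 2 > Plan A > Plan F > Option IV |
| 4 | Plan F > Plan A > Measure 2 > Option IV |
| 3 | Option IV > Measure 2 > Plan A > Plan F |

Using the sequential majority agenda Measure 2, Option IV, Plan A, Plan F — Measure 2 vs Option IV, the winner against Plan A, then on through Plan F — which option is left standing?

Round 1: Measure 2 vs Option IV — 10–3, Measure 2 advances.
Round 2: Measure 2 vs Plan A — 9–4, Measure 2 advances.
Round 3: Measure 2 vs Plan F — 9–4, Measure 2 advances.
The agenda winner is Measure 2.

Measure 2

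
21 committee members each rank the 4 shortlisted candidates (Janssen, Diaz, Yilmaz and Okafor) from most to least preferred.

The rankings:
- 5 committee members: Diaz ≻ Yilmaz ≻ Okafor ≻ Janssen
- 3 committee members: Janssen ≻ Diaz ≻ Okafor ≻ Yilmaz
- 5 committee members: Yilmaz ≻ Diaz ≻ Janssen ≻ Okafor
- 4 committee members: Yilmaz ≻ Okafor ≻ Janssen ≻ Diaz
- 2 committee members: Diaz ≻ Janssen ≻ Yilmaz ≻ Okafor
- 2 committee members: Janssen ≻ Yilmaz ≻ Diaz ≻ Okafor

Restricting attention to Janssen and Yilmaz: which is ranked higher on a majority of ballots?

Ballots ranking Janssen above Yilmaz: 3 + 2 + 2 = 7.
Ballots ranking Yilmaz above Janssen: 21 − 7 = 14.
Yilmaz wins the head-to-head 14–7.

Yilmaz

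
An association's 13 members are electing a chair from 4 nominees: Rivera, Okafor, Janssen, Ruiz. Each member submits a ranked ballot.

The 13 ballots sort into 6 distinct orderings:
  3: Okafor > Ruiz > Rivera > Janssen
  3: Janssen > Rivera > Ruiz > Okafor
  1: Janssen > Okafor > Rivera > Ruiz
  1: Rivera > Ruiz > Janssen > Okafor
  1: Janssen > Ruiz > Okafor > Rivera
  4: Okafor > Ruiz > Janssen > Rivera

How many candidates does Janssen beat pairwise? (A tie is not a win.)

Janssen against each rival (13 voters):
Janssen vs Rivera: Janssen wins 9–4.
Janssen–Okafor: Okafor 7–6.
Janssen vs Ruiz: Ruiz wins 8–5.
Janssen beats Rivera; loses to Okafor, Ruiz — 1 pairwise win.

1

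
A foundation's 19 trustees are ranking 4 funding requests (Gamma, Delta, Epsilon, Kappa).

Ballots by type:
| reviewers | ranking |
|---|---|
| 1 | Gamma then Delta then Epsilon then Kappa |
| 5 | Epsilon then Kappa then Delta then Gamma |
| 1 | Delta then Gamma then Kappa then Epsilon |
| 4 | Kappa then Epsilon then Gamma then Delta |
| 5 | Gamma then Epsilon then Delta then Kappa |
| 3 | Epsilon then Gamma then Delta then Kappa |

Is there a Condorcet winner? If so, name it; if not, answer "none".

Epsilon

Head-to-head results (19 reviewers):
Gamma vs Delta: Gamma is ranked higher on 1+4+5+3 = 13 ballots, Delta on 6. Gamma wins 13–6.
Gamma–Epsilon: Epsilon 12–7.
Gamma–Kappa: Gamma 10–9.
Delta vs Epsilon: 1+1 = 2 for Delta, 17 for Epsilon — Epsilon by 17–2.
Delta vs Kappa: Delta, 10–9.
Epsilon vs Kappa: Epsilon, 14–5.
Epsilon wins every pairwise contest, so Epsilon is the Condorcet winner.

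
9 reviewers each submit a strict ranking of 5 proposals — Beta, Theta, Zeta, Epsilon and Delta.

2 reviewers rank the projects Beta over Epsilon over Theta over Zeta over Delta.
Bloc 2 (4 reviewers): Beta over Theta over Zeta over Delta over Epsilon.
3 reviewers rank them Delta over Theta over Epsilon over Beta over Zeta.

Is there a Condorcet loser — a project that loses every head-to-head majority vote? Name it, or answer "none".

none

Pairwise majorities:
Beta vs Theta: Beta wins 6–3.
Beta vs Zeta: Beta wins 9–0.
Beta–Epsilon: Beta 6–3.
Beta vs Delta: Beta, 6–3.
Theta vs Zeta: Theta, 9–0.
Theta vs Epsilon: 4+3 = 7 for Theta, 2 for Epsilon — Theta by 7–2.
Theta vs Delta: Theta wins 6–3.
Zeta vs Epsilon: Epsilon, 5–4.
Zeta vs Delta: Zeta wins 6–3.
Epsilon vs Delta: 2 to 7, Delta.
No project is winless: Beta beats Theta; Theta beats Zeta; Zeta beats Delta; Epsilon beats Zeta; Delta beats Epsilon. There is no Condorcet loser.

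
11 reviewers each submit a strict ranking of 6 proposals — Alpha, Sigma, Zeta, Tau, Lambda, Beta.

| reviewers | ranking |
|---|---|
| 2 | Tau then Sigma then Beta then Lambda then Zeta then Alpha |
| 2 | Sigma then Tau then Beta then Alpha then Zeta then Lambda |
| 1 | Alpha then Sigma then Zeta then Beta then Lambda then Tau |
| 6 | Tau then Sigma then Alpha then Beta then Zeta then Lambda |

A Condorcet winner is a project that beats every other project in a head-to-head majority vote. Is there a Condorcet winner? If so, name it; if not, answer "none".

Tau

Check each pair by majority over 11 ballots:
Alpha vs Sigma: 1 for Alpha, 10 for Sigma — Sigma by 10–1.
Alpha vs Zeta: Alpha is ranked higher on 2+1+6 = 9 ballots, Zeta on 2. Alpha wins 9–2.
Alpha vs Tau: Alpha is ranked higher on 1 ballot, Tau on 10. Tau wins 10–1.
Alpha vs Lambda: 9 to 2, Alpha.
Alpha vs Beta: Alpha is ranked higher on 1+6 = 7 ballots, Beta on 4. Alpha wins 7–4.
Sigma vs Zeta: 2+2+1+6 = 11 for Sigma, 0 for Zeta — Sigma by 11–0.
Sigma vs Tau: 2+1 = 3 for Sigma, 8 for Tau — Tau by 8–3.
Sigma vs Lambda: Sigma is ranked higher on 2+2+1+6 = 11 ballots, Lambda on 0. Sigma wins 11–0.
Sigma vs Beta: Sigma preferred on 2+2+1+6 = 11 ballots; Sigma wins 11–0.
Zeta vs Tau: Zeta is ranked higher on 1 ballot, Tau on 10. Tau wins 10–1.
Zeta vs Lambda: 9 to 2, Zeta.
Zeta vs Beta: 1 for Zeta, 10 for Beta — Beta by 10–1.
Tau vs Lambda: Tau preferred on 2+2+6 = 10 ballots; Tau wins 10–1.
Tau vs Beta: Tau preferred on 2+2+6 = 10 ballots; Tau wins 10–1.
Lambda vs Beta: 0 for Lambda, 11 for Beta — Beta by 11–0.
Tau beats each of Alpha, Sigma, Zeta, Lambda, Beta — Tau is the Condorcet winner.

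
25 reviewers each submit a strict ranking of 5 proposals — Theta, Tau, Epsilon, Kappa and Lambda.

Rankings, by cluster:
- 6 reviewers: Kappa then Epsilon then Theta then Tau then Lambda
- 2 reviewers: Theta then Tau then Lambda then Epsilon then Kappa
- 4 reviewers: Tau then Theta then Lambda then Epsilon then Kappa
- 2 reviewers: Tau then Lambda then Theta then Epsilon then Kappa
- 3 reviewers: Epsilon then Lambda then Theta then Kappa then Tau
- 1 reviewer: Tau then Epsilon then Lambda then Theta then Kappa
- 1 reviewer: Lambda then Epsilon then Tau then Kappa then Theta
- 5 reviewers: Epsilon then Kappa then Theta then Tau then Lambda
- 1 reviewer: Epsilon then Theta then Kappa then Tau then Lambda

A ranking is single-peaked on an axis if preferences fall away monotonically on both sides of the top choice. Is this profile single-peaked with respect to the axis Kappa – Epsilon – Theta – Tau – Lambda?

no

Axis positions: Kappa=1, Epsilon=2, Theta=3, Tau=4, Lambda=5.
Cluster 1 (peak Kappa at position 1): ranking walks positions 1-2-3-4-5, expanding outward from the peak — single-peaked.
Cluster 2 (peak Theta at position 3): ranking walks positions 3-4-5-2-1, expanding outward from the peak — single-peaked.
Cluster 3 (peak Tau at position 4): ranking walks positions 4-3-5-2-1, expanding outward from the peak — single-peaked.
Cluster 4 (peak Tau at position 4): ranking walks positions 4-5-3-2-1, expanding outward from the peak — single-peaked.
Cluster 5: ranking walks positions 2-5-3-1-4; Lambda is ranked above Theta even though Theta lies between Lambda and the peak Epsilon on the axis — preferences dip and rise again. Not single-peaked.
Cluster 6: ranking walks positions 4-2-5-3-1; Epsilon is ranked above Theta even though Theta lies between Epsilon and the peak Tau on the axis — preferences dip and rise again. Not single-peaked.
Cluster 7: ranking walks positions 5-2-4-1-3; Epsilon is ranked above Tau even though Tau lies between Epsilon and the peak Lambda on the axis — preferences dip and rise again. Not single-peaked.
Cluster 8 (peak Epsilon at position 2): ranking walks positions 2-1-3-4-5, expanding outward from the peak — single-peaked.
Cluster 9 (peak Epsilon at position 2): ranking walks positions 2-3-1-4-5, expanding outward from the peak — single-peaked.
Cluster 5 violates single-peakedness, so the profile is not single-peaked on this axis.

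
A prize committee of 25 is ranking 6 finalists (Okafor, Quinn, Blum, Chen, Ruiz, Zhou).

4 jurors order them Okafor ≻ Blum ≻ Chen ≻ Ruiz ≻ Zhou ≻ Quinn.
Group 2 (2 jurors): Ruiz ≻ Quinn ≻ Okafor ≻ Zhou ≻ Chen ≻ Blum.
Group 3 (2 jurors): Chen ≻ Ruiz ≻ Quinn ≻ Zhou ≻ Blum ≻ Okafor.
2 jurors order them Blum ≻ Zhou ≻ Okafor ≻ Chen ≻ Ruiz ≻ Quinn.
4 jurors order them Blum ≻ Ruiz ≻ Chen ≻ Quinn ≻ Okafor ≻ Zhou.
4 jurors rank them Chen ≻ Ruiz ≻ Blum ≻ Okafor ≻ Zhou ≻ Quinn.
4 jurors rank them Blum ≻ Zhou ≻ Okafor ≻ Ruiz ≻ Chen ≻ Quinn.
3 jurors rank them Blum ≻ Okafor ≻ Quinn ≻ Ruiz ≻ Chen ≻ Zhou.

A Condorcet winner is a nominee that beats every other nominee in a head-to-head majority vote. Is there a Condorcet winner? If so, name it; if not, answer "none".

Check each pair by majority over 25 ballots:
Okafor vs Quinn: Okafor preferred on 4+2+4+4+3 = 17 ballots; Okafor wins 17–8.
Okafor vs Blum: Okafor preferred on 4+2 = 6 ballots; Blum wins 19–6.
Okafor vs Chen: 4+2+2+4+3 = 15 for Okafor, 10 for Chen — Okafor by 15–10.
Okafor vs Ruiz: Okafor is ranked higher on 4+2+4+3 = 13 ballots, Ruiz on 12. Okafor wins 13–12.
Okafor vs Zhou: Okafor preferred on 4+2+4+4+3 = 17 ballots; Okafor wins 17–8.
Quinn vs Blum: Quinn is ranked higher on 2+2 = 4 ballots, Blum on 21. Blum wins 21–4.
Quinn vs Chen: Quinn preferred on 2+3 = 5 ballots; Chen wins 20–5.
Quinn vs Ruiz: 3 to 22, Ruiz.
Quinn vs Zhou: Quinn is ranked higher on 2+2+4+3 = 11 ballots, Zhou on 14. Zhou wins 14–11.
Blum vs Chen: 4+2+4+4+3 = 17 for Blum, 8 for Chen — Blum by 17–8.
Blum vs Ruiz: Blum is ranked higher on 4+2+4+4+3 = 17 ballots, Ruiz on 8. Blum wins 17–8.
Blum vs Zhou: Blum preferred on 4+2+4+4+4+3 = 21 ballots; Blum wins 21–4.
Chen vs Ruiz: 12 to 13, Ruiz.
Chen vs Zhou: 17 to 8, Chen.
Ruiz vs Zhou: 19 to 6, Ruiz.
Blum wins every pairwise contest, so Blum is the Condorcet winner.

Blum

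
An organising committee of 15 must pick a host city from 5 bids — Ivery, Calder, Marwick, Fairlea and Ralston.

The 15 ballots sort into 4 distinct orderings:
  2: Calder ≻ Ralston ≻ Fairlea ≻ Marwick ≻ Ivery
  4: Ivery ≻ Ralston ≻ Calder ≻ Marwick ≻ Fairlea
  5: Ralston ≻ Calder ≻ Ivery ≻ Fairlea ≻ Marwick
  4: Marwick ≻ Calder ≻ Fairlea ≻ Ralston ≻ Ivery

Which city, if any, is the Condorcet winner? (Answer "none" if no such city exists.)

Pairwise majorities:
Ivery vs Calder: Calder wins 11–4.
Ivery–Marwick: Ivery 9–6.
Ivery vs Fairlea: Ivery, 9–6.
Ivery–Ralston: Ralston 11–4.
Calder vs Marwick: Calder, 11–4.
Calder–Fairlea: Calder 15–0.
Calder–Ralston: Ralston 9–6.
Marwick vs Fairlea: Marwick wins 8–7.
Marwick vs Ralston: Ralston, 11–4.
Fairlea vs Ralston: Ralston wins 11–4.
Ralston beats each of Ivery, Calder, Marwick, Fairlea — Ralston is the Condorcet winner.

Ralston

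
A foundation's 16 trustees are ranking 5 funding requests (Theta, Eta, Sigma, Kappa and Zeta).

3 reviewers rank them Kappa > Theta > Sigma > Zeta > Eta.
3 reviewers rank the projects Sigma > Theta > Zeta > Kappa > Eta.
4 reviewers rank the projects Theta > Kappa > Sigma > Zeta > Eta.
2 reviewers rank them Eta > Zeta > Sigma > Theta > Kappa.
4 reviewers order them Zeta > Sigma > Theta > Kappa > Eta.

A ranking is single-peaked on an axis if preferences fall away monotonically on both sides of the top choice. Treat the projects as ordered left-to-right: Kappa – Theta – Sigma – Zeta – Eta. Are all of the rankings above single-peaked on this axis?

yes

Axis positions: Kappa=1, Theta=2, Sigma=3, Zeta=4, Eta=5.
Type 1 (peak Kappa at position 1): ranking walks positions 1-2-3-4-5, expanding outward from the peak — single-peaked.
Type 2 (peak Sigma at position 3): ranking walks positions 3-2-4-1-5, expanding outward from the peak — single-peaked.
Type 3 (peak Theta at position 2): ranking walks positions 2-1-3-4-5, expanding outward from the peak — single-peaked.
Type 4 (peak Eta at position 5): ranking walks positions 5-4-3-2-1, expanding outward from the peak — single-peaked.
Type 5 (peak Zeta at position 4): ranking walks positions 4-3-2-1-5, expanding outward from the peak — single-peaked.
Every ranking is single-peaked on this axis.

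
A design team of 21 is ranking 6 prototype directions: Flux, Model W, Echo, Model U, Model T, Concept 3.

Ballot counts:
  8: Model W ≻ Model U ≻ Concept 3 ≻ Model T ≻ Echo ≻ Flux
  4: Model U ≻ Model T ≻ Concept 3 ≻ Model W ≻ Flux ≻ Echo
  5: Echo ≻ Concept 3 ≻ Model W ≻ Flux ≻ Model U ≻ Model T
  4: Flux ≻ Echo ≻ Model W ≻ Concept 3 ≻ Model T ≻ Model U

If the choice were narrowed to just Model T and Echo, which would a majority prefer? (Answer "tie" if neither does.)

Ballots ranking Model T above Echo: 8 + 4 = 12.
Ballots ranking Echo above Model T: 21 − 12 = 9.
Model T wins the head-to-head 12–9.

Model T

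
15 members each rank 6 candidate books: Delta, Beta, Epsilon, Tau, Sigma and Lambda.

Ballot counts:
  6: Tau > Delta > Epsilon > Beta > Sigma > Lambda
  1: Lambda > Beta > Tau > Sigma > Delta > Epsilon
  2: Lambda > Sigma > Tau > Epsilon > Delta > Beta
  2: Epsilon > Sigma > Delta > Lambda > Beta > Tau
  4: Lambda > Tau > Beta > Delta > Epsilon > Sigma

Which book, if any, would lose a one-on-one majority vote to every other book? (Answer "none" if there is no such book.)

none

Head-to-head results (15 members):
Delta vs Beta: Delta, 10–5.
Delta–Epsilon: Delta 11–4.
Delta vs Tau: Tau, 13–2.
Delta vs Sigma: 10 to 5, Delta.
Delta vs Lambda: 6+2 = 8 for Delta, 7 for Lambda — Delta by 8–7.
Beta vs Epsilon: 5 to 10, Epsilon.
Beta vs Tau: Tau wins 12–3.
Beta vs Sigma: Beta, 11–4.
Beta vs Lambda: 6 for Beta, 9 for Lambda — Lambda by 9–6.
Epsilon vs Tau: Epsilon preferred on 2 ballots; Tau wins 13–2.
Epsilon vs Sigma: Epsilon is ranked higher on 6+2+4 = 12 ballots, Sigma on 3. Epsilon wins 12–3.
Epsilon vs Lambda: Epsilon preferred on 6+2 = 8 ballots; Epsilon wins 8–7.
Tau–Sigma: Tau 11–4.
Tau vs Lambda: 6 for Tau, 9 for Lambda — Lambda by 9–6.
Sigma vs Lambda: 6+2 = 8 for Sigma, 7 for Lambda — Sigma by 8–7.
Each book has at least one pairwise win (Delta beats Beta; Beta beats Sigma; Epsilon beats Beta; Tau beats Delta; Sigma beats Lambda; Lambda beats Beta) — no Condorcet loser.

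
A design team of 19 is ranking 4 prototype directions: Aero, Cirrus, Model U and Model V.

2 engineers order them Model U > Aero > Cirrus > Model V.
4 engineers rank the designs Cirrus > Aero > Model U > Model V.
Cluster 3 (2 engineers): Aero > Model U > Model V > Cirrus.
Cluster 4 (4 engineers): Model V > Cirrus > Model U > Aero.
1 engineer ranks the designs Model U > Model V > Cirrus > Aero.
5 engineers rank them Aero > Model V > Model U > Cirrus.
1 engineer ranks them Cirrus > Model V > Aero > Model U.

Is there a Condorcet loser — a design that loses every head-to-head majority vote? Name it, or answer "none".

Pairwise majorities:
Aero vs Cirrus: Cirrus wins 10–9.
Aero vs Model U: 4+2+5+1 = 12 for Aero, 7 for Model U — Aero by 12–7.
Aero vs Model V: Aero preferred on 2+4+2+5 = 13 ballots; Aero wins 13–6.
Cirrus vs Model U: 9 to 10, Model U.
Cirrus vs Model V: 7 to 12, Model V.
Model U vs Model V: Model U preferred on 2+4+2+1 = 9 ballots; Model V wins 10–9.
Every design wins at least one matchup (Aero beats Model U; Cirrus beats Aero; Model U beats Cirrus; Model V beats Cirrus), so there is no Condorcet loser.

none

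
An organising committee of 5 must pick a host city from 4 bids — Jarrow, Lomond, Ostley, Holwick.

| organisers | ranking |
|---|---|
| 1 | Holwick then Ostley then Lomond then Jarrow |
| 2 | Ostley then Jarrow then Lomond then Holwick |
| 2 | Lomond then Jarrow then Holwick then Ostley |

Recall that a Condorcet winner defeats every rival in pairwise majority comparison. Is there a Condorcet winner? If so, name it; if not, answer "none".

none

Pairwise majorities:
Jarrow vs Lomond: Lomond wins 3–2.
Jarrow–Ostley: Ostley 3–2.
Jarrow vs Holwick: 2+2 = 4 for Jarrow, 1 for Holwick — Jarrow by 4–1.
Lomond–Ostley: Ostley 3–2.
Lomond vs Holwick: Lomond preferred on 2+2 = 4 ballots; Lomond wins 4–1.
Ostley vs Holwick: Ostley preferred on 2 ballots; Holwick wins 3–2.
No city is unbeaten: Jarrow loses to Lomond; Lomond loses to Ostley; Ostley loses to Holwick; Holwick loses to Jarrow. In particular Jarrow beats Holwick beats Ostley beats Jarrow is a majority cycle — no Condorcet winner exists.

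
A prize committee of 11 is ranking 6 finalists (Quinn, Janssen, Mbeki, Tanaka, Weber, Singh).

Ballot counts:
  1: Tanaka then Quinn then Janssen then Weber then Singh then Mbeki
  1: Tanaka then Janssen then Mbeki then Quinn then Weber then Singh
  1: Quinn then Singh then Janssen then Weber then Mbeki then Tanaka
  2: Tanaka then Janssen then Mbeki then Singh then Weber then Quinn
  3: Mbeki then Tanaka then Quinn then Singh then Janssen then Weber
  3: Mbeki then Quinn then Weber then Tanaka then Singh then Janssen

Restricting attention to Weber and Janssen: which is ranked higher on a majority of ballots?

Ballots ranking Weber above Janssen: 3.
Ballots ranking Janssen above Weber: 11 − 3 = 8.
Janssen wins the head-to-head 8–3.

Janssen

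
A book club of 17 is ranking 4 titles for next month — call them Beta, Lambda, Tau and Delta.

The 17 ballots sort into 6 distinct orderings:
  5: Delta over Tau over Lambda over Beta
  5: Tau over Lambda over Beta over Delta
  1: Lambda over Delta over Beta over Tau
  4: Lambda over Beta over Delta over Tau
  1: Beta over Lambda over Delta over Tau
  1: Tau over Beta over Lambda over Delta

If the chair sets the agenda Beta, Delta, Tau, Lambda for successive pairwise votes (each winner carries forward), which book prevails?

Tau

Round 1: Beta vs Delta — 11–6, Beta advances.
Round 2: Beta vs Tau — 6–11, Tau advances.
Round 3: Tau vs Lambda — 11–6, Tau advances.
The agenda winner is Tau.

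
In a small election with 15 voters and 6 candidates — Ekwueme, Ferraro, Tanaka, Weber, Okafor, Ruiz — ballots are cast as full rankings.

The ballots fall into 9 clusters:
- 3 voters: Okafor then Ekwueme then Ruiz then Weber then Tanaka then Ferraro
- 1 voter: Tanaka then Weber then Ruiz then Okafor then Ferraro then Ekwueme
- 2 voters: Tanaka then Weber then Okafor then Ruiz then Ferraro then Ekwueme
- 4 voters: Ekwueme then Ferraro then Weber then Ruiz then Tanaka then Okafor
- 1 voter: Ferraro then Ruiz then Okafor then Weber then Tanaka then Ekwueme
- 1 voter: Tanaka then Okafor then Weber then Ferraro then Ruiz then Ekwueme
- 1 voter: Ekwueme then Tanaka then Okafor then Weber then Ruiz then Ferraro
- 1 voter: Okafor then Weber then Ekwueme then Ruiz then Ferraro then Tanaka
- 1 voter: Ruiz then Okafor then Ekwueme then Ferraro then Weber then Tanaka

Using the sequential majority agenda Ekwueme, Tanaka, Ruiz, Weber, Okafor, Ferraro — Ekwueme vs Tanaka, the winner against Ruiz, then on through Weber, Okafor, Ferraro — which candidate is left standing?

Round 1: Ekwueme vs Tanaka — 10–5, Ekwueme advances.
Round 2: Ekwueme vs Ruiz — 9–6, Ekwueme advances.
Round 3: Ekwueme vs Weber — 9–6, Ekwueme advances.
Round 4: Ekwueme vs Okafor — 5–10, Okafor advances.
Round 5: Okafor vs Ferraro — 10–5, Okafor advances.
The agenda winner is Okafor.

Okafor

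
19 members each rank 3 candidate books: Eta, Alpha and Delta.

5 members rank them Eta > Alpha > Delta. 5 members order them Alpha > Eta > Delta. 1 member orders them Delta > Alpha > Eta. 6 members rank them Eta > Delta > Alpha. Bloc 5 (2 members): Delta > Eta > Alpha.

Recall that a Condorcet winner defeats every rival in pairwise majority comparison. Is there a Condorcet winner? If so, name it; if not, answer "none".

Check each pair by majority over 19 ballots:
Eta vs Alpha: Eta preferred on 5+6+2 = 13 ballots; Eta wins 13–6.
Eta vs Delta: 16 to 3, Eta.
Alpha vs Delta: Alpha preferred on 5+5 = 10 ballots; Alpha wins 10–9.
Eta beats each of Alpha, Delta — Eta is the Condorcet winner.

Eta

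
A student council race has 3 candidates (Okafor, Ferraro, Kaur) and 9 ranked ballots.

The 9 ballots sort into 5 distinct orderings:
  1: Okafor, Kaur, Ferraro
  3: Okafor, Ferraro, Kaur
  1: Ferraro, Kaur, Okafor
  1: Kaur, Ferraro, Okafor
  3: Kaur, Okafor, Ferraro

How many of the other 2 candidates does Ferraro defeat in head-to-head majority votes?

0

Ferraro against each rival (9 voters):
Ferraro vs Okafor: 1+1 = 2 for Ferraro, 7 for Okafor — Okafor by 7–2.
Ferraro vs Kaur: Ferraro preferred on 3+1 = 4 ballots; Kaur wins 5–4.
Ferraro beats no one; loses to Okafor, Kaur — 0 pairwise wins.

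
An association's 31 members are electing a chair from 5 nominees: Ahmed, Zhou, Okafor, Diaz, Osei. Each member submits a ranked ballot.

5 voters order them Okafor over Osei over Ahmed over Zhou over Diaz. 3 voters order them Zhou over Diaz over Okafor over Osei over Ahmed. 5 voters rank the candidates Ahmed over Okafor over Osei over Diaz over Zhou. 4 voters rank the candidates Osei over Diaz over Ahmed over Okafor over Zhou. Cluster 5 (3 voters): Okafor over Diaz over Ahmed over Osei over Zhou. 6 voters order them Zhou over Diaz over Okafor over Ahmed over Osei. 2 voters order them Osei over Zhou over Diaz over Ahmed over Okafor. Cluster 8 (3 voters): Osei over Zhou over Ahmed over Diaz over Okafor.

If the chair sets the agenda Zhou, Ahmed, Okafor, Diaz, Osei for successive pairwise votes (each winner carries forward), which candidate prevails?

Osei

Round 1: Zhou vs Ahmed — 14–17, Ahmed advances.
Round 2: Ahmed vs Okafor — 14–17, Okafor advances.
Round 3: Okafor vs Diaz — 13–18, Diaz advances.
Round 4: Diaz vs Osei — 12–19, Osei advances.
The agenda winner is Osei.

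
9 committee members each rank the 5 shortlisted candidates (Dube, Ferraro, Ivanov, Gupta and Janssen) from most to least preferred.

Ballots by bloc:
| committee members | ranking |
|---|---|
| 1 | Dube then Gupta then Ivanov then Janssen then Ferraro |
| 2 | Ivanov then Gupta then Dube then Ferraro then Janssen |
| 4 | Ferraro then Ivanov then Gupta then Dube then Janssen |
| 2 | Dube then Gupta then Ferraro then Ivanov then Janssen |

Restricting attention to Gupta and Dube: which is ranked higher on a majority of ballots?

Gupta

Ballots ranking Gupta above Dube: 2 + 4 = 6.
Ballots ranking Dube above Gupta: 9 − 6 = 3.
Gupta wins the head-to-head 6–3.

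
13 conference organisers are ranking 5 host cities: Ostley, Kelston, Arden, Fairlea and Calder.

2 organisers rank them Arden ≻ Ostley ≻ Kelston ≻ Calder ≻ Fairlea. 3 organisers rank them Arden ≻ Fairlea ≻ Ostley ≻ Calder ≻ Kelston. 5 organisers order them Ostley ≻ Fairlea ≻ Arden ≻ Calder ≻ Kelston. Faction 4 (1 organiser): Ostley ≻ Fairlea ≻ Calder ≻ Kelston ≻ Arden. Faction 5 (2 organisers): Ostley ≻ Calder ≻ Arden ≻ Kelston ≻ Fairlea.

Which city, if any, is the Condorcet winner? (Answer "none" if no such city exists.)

Ostley

Head-to-head results (13 organisers):
Ostley vs Kelston: Ostley preferred on 2+3+5+1+2 = 13 ballots; Ostley wins 13–0.
Ostley vs Arden: Ostley, 8–5.
Ostley vs Fairlea: Ostley, 10–3.
Ostley vs Calder: Ostley, 13–0.
Kelston vs Arden: Kelston is ranked higher on 1 ballot, Arden on 12. Arden wins 12–1.
Kelston vs Fairlea: Kelston preferred on 2+2 = 4 ballots; Fairlea wins 9–4.
Kelston vs Calder: Calder wins 11–2.
Arden vs Fairlea: Arden is ranked higher on 2+3+2 = 7 ballots, Fairlea on 6. Arden wins 7–6.
Arden–Calder: Arden 10–3.
Fairlea vs Calder: Fairlea wins 9–4.
Ostley wins every pairwise contest, so Ostley is the Condorcet winner.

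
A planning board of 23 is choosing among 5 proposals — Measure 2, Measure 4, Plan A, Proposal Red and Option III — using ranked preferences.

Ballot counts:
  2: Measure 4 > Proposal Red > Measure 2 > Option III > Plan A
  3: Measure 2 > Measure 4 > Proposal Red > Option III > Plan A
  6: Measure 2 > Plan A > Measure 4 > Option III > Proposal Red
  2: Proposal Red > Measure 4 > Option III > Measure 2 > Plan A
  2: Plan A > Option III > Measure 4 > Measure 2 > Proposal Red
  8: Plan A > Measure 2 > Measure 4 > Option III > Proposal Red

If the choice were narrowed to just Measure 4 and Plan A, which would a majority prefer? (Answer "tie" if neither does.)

Ballots ranking Measure 4 above Plan A: 2 + 3 + 2 = 7.
Ballots ranking Plan A above Measure 4: 23 − 7 = 16.
Plan A wins the head-to-head 16–7.

Plan A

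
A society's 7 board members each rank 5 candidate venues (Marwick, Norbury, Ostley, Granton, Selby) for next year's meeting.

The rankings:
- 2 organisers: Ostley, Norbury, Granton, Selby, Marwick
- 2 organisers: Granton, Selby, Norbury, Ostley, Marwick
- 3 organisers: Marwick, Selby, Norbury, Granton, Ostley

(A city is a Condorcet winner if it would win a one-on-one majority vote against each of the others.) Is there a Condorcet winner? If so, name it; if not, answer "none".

none

Check each pair by majority over 7 ballots:
Marwick vs Norbury: Norbury, 4–3.
Marwick vs Ostley: Ostley, 4–3.
Marwick vs Granton: Marwick preferred on 3 ballots; Granton wins 4–3.
Marwick–Selby: Selby 4–3.
Norbury vs Ostley: Norbury wins 5–2.
Norbury vs Granton: 5 to 2, Norbury.
Norbury vs Selby: Norbury preferred on 2 ballots; Selby wins 5–2.
Ostley vs Granton: 2 to 5, Granton.
Ostley vs Selby: Selby, 5–2.
Granton vs Selby: Granton wins 4–3.
Every city loses at least once (Marwick loses to Norbury; Norbury loses to Selby; Ostley loses to Norbury; Granton loses to Norbury; Selby loses to Granton). The majority relation contains the cycle Norbury beats Granton beats Selby beats Norbury, so there is no Condorcet winner.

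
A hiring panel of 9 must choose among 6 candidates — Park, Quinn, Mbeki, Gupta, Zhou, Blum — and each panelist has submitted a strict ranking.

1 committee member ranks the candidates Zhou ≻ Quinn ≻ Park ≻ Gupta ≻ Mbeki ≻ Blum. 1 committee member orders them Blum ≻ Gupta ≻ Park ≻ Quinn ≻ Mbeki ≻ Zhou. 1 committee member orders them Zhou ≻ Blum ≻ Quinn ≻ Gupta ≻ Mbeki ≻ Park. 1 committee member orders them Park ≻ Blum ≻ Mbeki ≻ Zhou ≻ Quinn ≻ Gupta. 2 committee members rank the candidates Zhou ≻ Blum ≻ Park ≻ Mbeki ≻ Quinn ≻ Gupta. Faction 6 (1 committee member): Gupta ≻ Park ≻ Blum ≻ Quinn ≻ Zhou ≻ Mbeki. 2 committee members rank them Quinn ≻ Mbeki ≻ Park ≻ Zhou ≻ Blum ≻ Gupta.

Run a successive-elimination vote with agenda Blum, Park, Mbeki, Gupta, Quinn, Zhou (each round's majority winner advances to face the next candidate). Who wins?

Round 1: Blum vs Park — 4–5, Park advances.
Round 2: Park vs Mbeki — 6–3, Park advances.
Round 3: Park vs Gupta — 6–3, Park advances.
Round 4: Park vs Quinn — 5–4, Park advances.
Round 5: Park vs Zhou — 5–4, Park advances.
The agenda winner is Park.

Park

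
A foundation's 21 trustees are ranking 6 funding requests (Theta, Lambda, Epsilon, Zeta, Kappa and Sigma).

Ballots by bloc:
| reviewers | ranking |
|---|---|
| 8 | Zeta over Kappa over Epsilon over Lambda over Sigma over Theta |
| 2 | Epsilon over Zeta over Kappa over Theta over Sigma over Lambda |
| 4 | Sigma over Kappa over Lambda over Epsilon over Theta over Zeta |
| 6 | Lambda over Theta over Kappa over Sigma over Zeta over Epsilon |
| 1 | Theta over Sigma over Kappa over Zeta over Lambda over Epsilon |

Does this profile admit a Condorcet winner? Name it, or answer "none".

Pairwise majorities:
Theta vs Lambda: Theta preferred on 2+1 = 3 ballots; Lambda wins 18–3.
Theta vs Epsilon: 6+1 = 7 for Theta, 14 for Epsilon — Epsilon by 14–7.
Theta vs Zeta: 11 to 10, Theta.
Theta vs Kappa: 6+1 = 7 for Theta, 14 for Kappa — Kappa by 14–7.
Theta vs Sigma: Theta preferred on 2+6+1 = 9 ballots; Sigma wins 12–9.
Lambda vs Epsilon: 4+6+1 = 11 for Lambda, 10 for Epsilon — Lambda by 11–10.
Lambda vs Zeta: Lambda preferred on 4+6 = 10 ballots; Zeta wins 11–10.
Lambda vs Kappa: Lambda is ranked higher on 6 ballots, Kappa on 15. Kappa wins 15–6.
Lambda vs Sigma: 8+6 = 14 for Lambda, 7 for Sigma — Lambda by 14–7.
Epsilon vs Zeta: Epsilon is ranked higher on 2+4 = 6 ballots, Zeta on 15. Zeta wins 15–6.
Epsilon vs Kappa: 2 to 19, Kappa.
Epsilon vs Sigma: Epsilon preferred on 8+2 = 10 ballots; Sigma wins 11–10.
Zeta vs Kappa: Zeta preferred on 8+2 = 10 ballots; Kappa wins 11–10.
Zeta vs Sigma: Zeta preferred on 8+2 = 10 ballots; Sigma wins 11–10.
Kappa vs Sigma: 8+2+6 = 16 for Kappa, 5 for Sigma — Kappa by 16–5.
Kappa wins every pairwise contest, so Kappa is the Condorcet winner.

Kappa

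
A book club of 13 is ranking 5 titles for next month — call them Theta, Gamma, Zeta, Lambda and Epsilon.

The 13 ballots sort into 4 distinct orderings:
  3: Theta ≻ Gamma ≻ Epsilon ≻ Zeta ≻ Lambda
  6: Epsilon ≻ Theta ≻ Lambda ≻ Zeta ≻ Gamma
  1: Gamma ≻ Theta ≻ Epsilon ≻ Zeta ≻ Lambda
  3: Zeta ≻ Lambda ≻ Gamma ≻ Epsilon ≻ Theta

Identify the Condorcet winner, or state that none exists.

none

Pairwise majorities:
Theta–Gamma: Theta 9–4.
Theta vs Zeta: Theta, 10–3.
Theta–Lambda: Theta 10–3.
Theta–Epsilon: Epsilon 9–4.
Gamma vs Zeta: Zeta wins 9–4.
Gamma vs Lambda: Lambda wins 9–4.
Gamma–Epsilon: Gamma 7–6.
Zeta–Lambda: Zeta 7–6.
Zeta vs Epsilon: Epsilon, 10–3.
Lambda vs Epsilon: Epsilon wins 10–3.
No book is unbeaten: Theta loses to Epsilon; Gamma loses to Theta; Zeta loses to Theta; Lambda loses to Theta; Epsilon loses to Gamma. In particular Theta > Gamma > Epsilon > Theta is a majority cycle — no Condorcet winner exists.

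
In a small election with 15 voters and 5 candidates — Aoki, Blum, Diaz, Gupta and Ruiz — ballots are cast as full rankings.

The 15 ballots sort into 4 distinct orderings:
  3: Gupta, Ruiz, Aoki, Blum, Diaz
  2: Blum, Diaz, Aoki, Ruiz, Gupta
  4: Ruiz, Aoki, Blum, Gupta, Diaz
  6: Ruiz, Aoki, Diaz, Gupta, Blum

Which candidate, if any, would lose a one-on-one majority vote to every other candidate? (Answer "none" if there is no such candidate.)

none

Head-to-head results (15 voters):
Aoki vs Blum: Aoki, 13–2.
Aoki vs Diaz: 13 to 2, Aoki.
Aoki–Gupta: Aoki 12–3.
Aoki vs Ruiz: Ruiz, 13–2.
Blum vs Diaz: 9 to 6, Blum.
Blum–Gupta: Gupta 9–6.
Blum vs Ruiz: Ruiz wins 13–2.
Diaz vs Gupta: Diaz is ranked higher on 2+6 = 8 ballots, Gupta on 7. Diaz wins 8–7.
Diaz vs Ruiz: Diaz is ranked higher on 2 ballots, Ruiz on 13. Ruiz wins 13–2.
Gupta vs Ruiz: Ruiz wins 12–3.
Every candidate wins at least one matchup (Aoki beats Blum; Blum beats Diaz; Diaz beats Gupta; Gupta beats Blum; Ruiz beats Aoki), so there is no Condorcet loser.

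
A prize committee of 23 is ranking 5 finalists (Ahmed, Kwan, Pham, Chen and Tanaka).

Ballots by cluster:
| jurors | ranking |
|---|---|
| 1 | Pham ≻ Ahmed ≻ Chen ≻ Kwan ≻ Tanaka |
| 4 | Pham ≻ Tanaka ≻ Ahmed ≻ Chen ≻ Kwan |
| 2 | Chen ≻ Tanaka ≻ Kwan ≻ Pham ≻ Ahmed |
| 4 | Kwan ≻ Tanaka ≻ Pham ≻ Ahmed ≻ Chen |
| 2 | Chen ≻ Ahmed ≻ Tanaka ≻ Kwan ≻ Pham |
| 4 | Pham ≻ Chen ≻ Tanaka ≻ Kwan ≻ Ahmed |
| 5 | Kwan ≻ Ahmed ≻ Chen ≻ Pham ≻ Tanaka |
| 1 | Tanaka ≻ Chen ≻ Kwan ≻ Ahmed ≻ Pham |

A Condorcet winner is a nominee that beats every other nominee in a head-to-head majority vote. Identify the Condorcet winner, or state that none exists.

Check each pair by majority over 23 ballots:
Ahmed vs Kwan: 1+4+2 = 7 for Ahmed, 16 for Kwan — Kwan by 16–7.
Ahmed vs Pham: Ahmed is ranked higher on 2+5+1 = 8 ballots, Pham on 15. Pham wins 15–8.
Ahmed vs Chen: Ahmed preferred on 1+4+4+5 = 14 ballots; Ahmed wins 14–9.
Ahmed vs Tanaka: Ahmed is ranked higher on 1+2+5 = 8 ballots, Tanaka on 15. Tanaka wins 15–8.
Kwan vs Pham: 14 to 9, Kwan.
Kwan vs Chen: 9 to 14, Chen.
Kwan vs Tanaka: 1+4+5 = 10 for Kwan, 13 for Tanaka — Tanaka by 13–10.
Pham vs Chen: Pham preferred on 1+4+4+4 = 13 ballots; Pham wins 13–10.
Pham vs Tanaka: 14 to 9, Pham.
Chen vs Tanaka: Chen is ranked higher on 1+2+2+4+5 = 14 ballots, Tanaka on 9. Chen wins 14–9.
Each nominee drops at least one matchup (Ahmed loses to Kwan; Kwan loses to Chen; Pham loses to Kwan; Chen loses to Ahmed; Tanaka loses to Pham); the cycle Ahmed beats Chen beats Kwan beats Ahmed rules out a Condorcet winner.

none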